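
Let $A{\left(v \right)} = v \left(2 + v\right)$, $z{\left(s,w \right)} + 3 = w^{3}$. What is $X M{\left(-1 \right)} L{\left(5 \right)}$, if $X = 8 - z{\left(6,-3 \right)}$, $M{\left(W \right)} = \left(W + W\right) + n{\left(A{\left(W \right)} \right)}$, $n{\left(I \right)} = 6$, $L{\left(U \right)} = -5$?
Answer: $-760$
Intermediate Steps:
$z{\left(s,w \right)} = -3 + w^{3}$
$M{\left(W \right)} = 6 + 2 W$ ($M{\left(W \right)} = \left(W + W\right) + 6 = 2 W + 6 = 6 + 2 W$)
$X = 38$ ($X = 8 - \left(-3 + \left(-3\right)^{3}\right) = 8 - \left(-3 - 27\right) = 8 - -30 = 8 + 30 = 38$)
$X M{\left(-1 \right)} L{\left(5 \right)} = 38 \left(6 + 2 \left(-1\right)\right) \left(-5\right) = 38 \left(6 - 2\right) \left(-5\right) = 38 \cdot 4 \left(-5\right) = 152 \left(-5\right) = -760$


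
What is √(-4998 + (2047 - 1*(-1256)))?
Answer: I*√1695 ≈ 41.17*I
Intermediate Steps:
√(-4998 + (2047 - 1*(-1256))) = √(-4998 + (2047 + 1256)) = √(-4998 + 3303) = √(-1695) = I*√1695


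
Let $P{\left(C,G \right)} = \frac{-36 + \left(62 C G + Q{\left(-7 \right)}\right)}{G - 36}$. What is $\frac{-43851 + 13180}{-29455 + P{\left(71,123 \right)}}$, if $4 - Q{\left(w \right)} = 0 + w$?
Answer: $\frac{2668377}{2021164} \approx 1.3202$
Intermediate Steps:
$Q{\left(w \right)} = 4 - w$ ($Q{\left(w \right)} = 4 - \left(0 + w\right) = 4 - w$)
$P{\left(C,G \right)} = \frac{-25 + 62 C G}{-36 + G}$ ($P{\left(C,G \right)} = \frac{-36 + \left(62 C G + \left(4 - -7\right)\right)}{G - 36} = \frac{-36 + \left(62 C G + \left(4 + 7\right)\right)}{-36 + G} = \frac{-36 + \left(62 C G + 11\right)}{-36 + G} = \frac{-36 + \left(11 + 62 C G\right)}{-36 + G} = \frac{-25 + 62 C G}{-36 + G}$)
$\frac{-43851 + 13180}{-29455 + P{\left(71,123 \right)}} = \frac{-43851 + 13180}{-29455 + \frac{-25 + 62 \cdot 71 \cdot 123}{-36 + 123}} = - \frac{30671}{-29455 + \frac{-25 + 541446}{87}} = - \frac{30671}{-29455 + \frac{1}{87} \cdot 541421} = - \frac{30671}{-29455 + \frac{541421}{87}} = - \frac{30671}{- \frac{2021164}{87}} = \left(-30671\right) \left(- \frac{87}{2021164}\right) = \frac{2668377}{2021164}$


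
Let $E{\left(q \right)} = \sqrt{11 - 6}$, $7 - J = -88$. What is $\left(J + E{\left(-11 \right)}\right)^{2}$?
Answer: $\left(95 + \sqrt{5}\right)^{2} \approx 9454.9$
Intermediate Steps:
$J = 95$ ($J = 7 - -88 = 7 + 88 = 95$)
$E{\left(q \right)} = \sqrt{5}$
$\left(J + E{\left(-11 \right)}\right)^{2} = \left(95 + \sqrt{5}\right)^{2}$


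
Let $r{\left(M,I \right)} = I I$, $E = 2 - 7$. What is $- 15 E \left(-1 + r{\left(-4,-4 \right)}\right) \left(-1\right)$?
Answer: $-1125$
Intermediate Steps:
$E = -5$
$r{\left(M,I \right)} = I^{2}$
$- 15 E \left(-1 + r{\left(-4,-4 \right)}\right) \left(-1\right) = \left(-15\right) \left(-5\right) \left(-1 + \left(-4\right)^{2}\right) \left(-1\right) = 75 \left(-1 + 16\right) \left(-1\right) = 75 \cdot 15 \left(-1\right) = 75 \left(-15\right) = -1125$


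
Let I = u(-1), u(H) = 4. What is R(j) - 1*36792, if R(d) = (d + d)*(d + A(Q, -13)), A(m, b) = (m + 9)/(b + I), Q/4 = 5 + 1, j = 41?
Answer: -101192/3 ≈ -33731.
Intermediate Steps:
I = 4
Q = 24 (Q = 4*(5 + 1) = 4*6 = 24)
A(m, b) = (9 + m)/(4 + b) (A(m, b) = (m + 9)/(b + 4) = (9 + m)/(4 + b))
R(d) = 2*d*(-11/3 + d) (R(d) = (d + d)*(d + (9 + 24)/(4 - 13)) = (2*d)*(d + 33/(-9)) = (2*d)*(d - ⅑*33) = (2*d)*(d - 11/3) = (2*d)*(-11/3 + d) = 2*d*(-11/3 + d))
R(j) - 1*36792 = (⅔)*41*(-11 + 3*41) - 1*36792 = (⅔)*41*(-11 + 123) - 36792 = (⅔)*41*112 - 36792 = 9184/3 - 36792 = -101192/3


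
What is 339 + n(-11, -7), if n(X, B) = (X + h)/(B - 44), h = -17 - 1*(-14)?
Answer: 17303/51 ≈ 339.27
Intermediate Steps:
h = -3 (h = -17 + 14 = -3)
n(X, B) = (-3 + X)/(-44 + B) (n(X, B) = (X - 3)/(B - 44) = (-3 + X)/(-44 + B))
339 + n(-11, -7) = 339 + (-3 - 11)/(-44 - 7) = 339 - 14/(-51) = 339 - 1/51*(-14) = 339 + 14/51 = 17303/51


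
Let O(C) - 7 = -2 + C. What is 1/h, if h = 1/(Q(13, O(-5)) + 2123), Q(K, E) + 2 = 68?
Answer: 2189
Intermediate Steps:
O(C) = 5 + C (O(C) = 7 + (-2 + C) = 5 + C)
Q(K, E) = 66 (Q(K, E) = -2 + 68 = 66)
h = 1/2189 (h = 1/(66 + 2123) = 1/2189 ≈ 0.00045683)
1/h = 1/(1/2189) = 2189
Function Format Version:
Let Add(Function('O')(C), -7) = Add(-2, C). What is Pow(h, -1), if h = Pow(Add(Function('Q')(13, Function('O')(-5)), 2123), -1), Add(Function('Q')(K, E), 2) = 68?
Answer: 2189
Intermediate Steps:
Function('O')(C) = Add(5, C) (Function('O')(C) = Add(7, Add(-2, C)) = Add(5, C))
Function('Q')(K, E) = 66 (Function('Q')(K, E) = Add(-2, 68) = 66)
h = Rational(1, 2189) (h = Pow(Add(66, 2123), -1) = Pow(2189, -1) = Rational(1, 2189) ≈ 0.00045683)
Pow(h, -1) = Pow(Rational(1, 2189), -1) = 2189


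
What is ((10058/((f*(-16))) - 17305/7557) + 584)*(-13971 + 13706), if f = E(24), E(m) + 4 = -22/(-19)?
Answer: -231534348065/1088208 ≈ -2.1277e+5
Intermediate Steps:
E(m) = -54/19 (E(m) = -4 - 22/(-19) = -4 - 22*(-1/19) = -4 + 22/19 = -54/19)
f = -54/19 ≈ -2.8421
((10058/((f*(-16))) - 17305/7557) + 584)*(-13971 + 13706) = ((10058/((-54/19*(-16))) - 17305/7557) + 584)*(-13971 + 13706) = ((10058/(864/19) - 17305*1/7557) + 584)*(-265) = ((10058*(19/864) - 17305/7557) + 584)*(-265) = ((95551/432 - 17305/7557) + 584)*(-265) = (238201049/1088208 + 584)*(-265) = (873714521/1088208)*(-265) = -231534348065/1088208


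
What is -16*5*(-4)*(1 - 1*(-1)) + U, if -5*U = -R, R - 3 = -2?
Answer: 3201/5 ≈ 640.20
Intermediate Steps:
R = 1 (R = 3 - 2 = 1)
U = ⅕ (U = -(-1)/5 = -⅕*(-1) = ⅕ ≈ 0.20000)
-16*5*(-4)*(1 - 1*(-1)) + U = -16*5*(-4)*(1 - 1*(-1)) + ⅕ = -(-320)*(1 + 1) + ⅕ = -(-320)*2 + ⅕ = -16*(-40) + ⅕ = 640 + ⅕ = 3201/5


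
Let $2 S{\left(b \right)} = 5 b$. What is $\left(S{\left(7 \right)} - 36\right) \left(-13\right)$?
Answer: $\frac{481}{2} \approx 240.5$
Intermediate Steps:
$S{\left(b \right)} = \frac{5 b}{2}$
$\left(S{\left(7 \right)} - 36\right) \left(-13\right) = \left(\frac{5}{2} \cdot 7 - 36\right) \left(-13\right) = \left(\frac{35}{2} - 36\right) \left(-13\right) = \left(- \frac{37}{2}\right) \left(-13\right) = \frac{481}{2}$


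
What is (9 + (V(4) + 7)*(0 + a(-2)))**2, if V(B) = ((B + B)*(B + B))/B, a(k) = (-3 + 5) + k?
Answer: 81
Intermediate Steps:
a(k) = 2 + k
V(B) = 4*B (V(B) = ((2*B)*(2*B))/B = (4*B**2)/B = 4*B)
(9 + (V(4) + 7)*(0 + a(-2)))**2 = (9 + (4*4 + 7)*(0 + (2 - 2)))**2 = (9 + (16 + 7)*(0 + 0))**2 = (9 + 23*0)**2 = (9 + 0)**2 = 9**2 = 81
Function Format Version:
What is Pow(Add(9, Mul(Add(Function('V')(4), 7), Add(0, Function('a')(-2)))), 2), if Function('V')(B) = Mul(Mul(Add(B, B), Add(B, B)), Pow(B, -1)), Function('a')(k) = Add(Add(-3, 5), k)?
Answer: 81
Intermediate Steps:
Function('a')(k) = Add(2, k)
Function('V')(B) = Mul(4, B) (Function('V')(B) = Mul(Mul(Mul(2, B), Mul(2, B)), Pow(B, -1)) = Mul(Mul(4, Pow(B, 2)), Pow(B, -1)) = Mul(4, B))
Pow(Add(9, Mul(Add(Function('V')(4), 7), Add(0, Function('a')(-2)))), 2) = Pow(Add(9, Mul(Add(Mul(4, 4), 7), Add(0, Add(2, -2)))), 2) = Pow(Add(9, Mul(Add(16, 7), Add(0, 0))), 2) = Pow(Add(9, Mul(23, 0)), 2) = Pow(Add(9, 0), 2) = Pow(9, 2) = 81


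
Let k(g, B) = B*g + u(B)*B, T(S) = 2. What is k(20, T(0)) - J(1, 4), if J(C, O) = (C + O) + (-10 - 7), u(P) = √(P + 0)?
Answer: 52 + 2*√2 ≈ 54.828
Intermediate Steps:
u(P) = √P
J(C, O) = -17 + C + O (J(C, O) = (C + O) - 17 = -17 + C + O)
k(g, B) = B^(3/2) + B*g (k(g, B) = B*g + √B*B = B*g + B^(3/2) = B^(3/2) + B*g)
k(20, T(0)) - J(1, 4) = 2*(20 + √2) - (-17 + 1 + 4) = (40 + 2*√2) - 1*(-12) = (40 + 2*√2) + 12 = 52 + 2*√2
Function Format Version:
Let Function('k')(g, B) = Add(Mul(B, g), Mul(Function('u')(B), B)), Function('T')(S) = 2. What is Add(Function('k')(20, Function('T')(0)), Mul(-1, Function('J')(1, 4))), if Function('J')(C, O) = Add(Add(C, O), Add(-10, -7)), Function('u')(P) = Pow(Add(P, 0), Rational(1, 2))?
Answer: Add(52, Mul(2, Pow(2, Rational(1, 2)))) ≈ 54.828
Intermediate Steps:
Function('u')(P) = Pow(P, Rational(1, 2))
Function('J')(C, O) = Add(-17, C, O) (Function('J')(C, O) = Add(Add(C, O), -17) = Add(-17, C, O))
Function('k')(g, B) = Add(Pow(B, Rational(3, 2)), Mul(B, g)) (Function('k')(g, B) = Add(Mul(B, g), Mul(Pow(B, Rational(1, 2)), B)) = Add(Mul(B, g), Pow(B, Rational(3, 2))) = Add(Pow(B, Rational(3, 2)), Mul(B, g)))
Add(Function('k')(20, Function('T')(0)), Mul(-1, Function('J')(1, 4))) = Add(Mul(2, Add(20, Pow(2, Rational(1, 2)))), Mul(-1, Add(-17, 1, 4))) = Add(Add(40, Mul(2, Pow(2, Rational(1, 2)))), Mul(-1, -12)) = Add(Add(40, Mul(2, Pow(2, Rational(1, 2)))), 12) = Add(52, Mul(2, Pow(2, Rational(1, 2))))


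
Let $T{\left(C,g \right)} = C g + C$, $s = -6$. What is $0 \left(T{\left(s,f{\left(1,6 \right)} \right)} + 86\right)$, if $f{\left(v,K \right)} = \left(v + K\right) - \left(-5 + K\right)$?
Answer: $0$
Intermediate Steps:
$f{\left(v,K \right)} = 5 + v$ ($f{\left(v,K \right)} = \left(K + v\right) - \left(-5 + K\right) = 5 + v$)
$T{\left(C,g \right)} = C + C g$
$0 \left(T{\left(s,f{\left(1,6 \right)} \right)} + 86\right) = 0 \left(- 6 \left(1 + \left(5 + 1\right)\right) + 86\right) = 0 \left(- 6 \left(1 + 6\right) + 86\right) = 0 \left(\left(-6\right) 7 + 86\right) = 0 \left(-42 + 86\right) = 0 \cdot 44 = 0$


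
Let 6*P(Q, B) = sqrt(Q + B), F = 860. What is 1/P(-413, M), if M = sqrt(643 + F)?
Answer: -6*I/sqrt(413 - 3*sqrt(167)) ≈ -0.31016*I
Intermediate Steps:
M = 3*sqrt(167) (M = sqrt(643 + 860) = sqrt(1503) = 3*sqrt(167) ≈ 38.769)
P(Q, B) = sqrt(B + Q)/6 (P(Q, B) = sqrt(Q + B)/6 = sqrt(B + Q)/6)
1/P(-413, M) = 1/(sqrt(3*sqrt(167) - 413)/6) = 1/(sqrt(-413 + 3*sqrt(167))/6) = 6/sqrt(-413 + 3*sqrt(167))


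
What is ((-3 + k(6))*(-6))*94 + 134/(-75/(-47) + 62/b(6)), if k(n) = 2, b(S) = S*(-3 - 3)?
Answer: -53016/107 ≈ -495.48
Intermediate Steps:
b(S) = -6*S (b(S) = S*(-6) = -6*S)
((-3 + k(6))*(-6))*94 + 134/(-75/(-47) + 62/b(6)) = ((-3 + 2)*(-6))*94 + 134/(-75/(-47) + 62/((-6*6))) = -1*(-6)*94 + 134/(-75*(-1/47) + 62/(-36)) = 6*94 + 134/(75/47 + 62*(-1/36)) = 564 + 134/(75/47 - 31/18) = 564 + 134/(-107/846) = 564 + 134*(-846/107) = 564 - 113364/107 = -53016/107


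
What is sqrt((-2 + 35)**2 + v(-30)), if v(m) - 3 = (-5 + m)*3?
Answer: sqrt(987) ≈ 31.417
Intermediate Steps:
v(m) = -12 + 3*m (v(m) = 3 + (-5 + m)*3 = 3 + (-15 + 3*m) = -12 + 3*m)
sqrt((-2 + 35)**2 + v(-30)) = sqrt((-2 + 35)**2 + (-12 + 3*(-30))) = sqrt(33**2 + (-12 - 90)) = sqrt(1089 - 102) = sqrt(987)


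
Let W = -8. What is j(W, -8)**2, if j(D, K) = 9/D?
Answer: 81/64 ≈ 1.2656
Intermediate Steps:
j(W, -8)**2 = (9/(-8))**2 = (9*(-1/8))**2 = (-9/8)**2 = 81/64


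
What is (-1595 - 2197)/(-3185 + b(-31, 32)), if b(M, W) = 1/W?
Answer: 40448/33973 ≈ 1.1906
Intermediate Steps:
(-1595 - 2197)/(-3185 + b(-31, 32)) = (-1595 - 2197)/(-3185 + 1/32) = -3792/(-3185 + 1/32) = -3792/(-101919/32) = -3792*(-32/101919) = 40448/33973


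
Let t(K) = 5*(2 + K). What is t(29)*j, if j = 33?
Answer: 5115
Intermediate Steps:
t(K) = 10 + 5*K
t(29)*j = (10 + 5*29)*33 = (10 + 145)*33 = 155*33 = 5115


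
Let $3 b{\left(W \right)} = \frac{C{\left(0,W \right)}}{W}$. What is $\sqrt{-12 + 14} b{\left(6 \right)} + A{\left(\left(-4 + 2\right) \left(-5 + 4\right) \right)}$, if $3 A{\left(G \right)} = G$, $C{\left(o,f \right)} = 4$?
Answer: $\frac{2}{3} + \frac{2 \sqrt{2}}{9} \approx 0.98094$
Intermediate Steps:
$A{\left(G \right)} = \frac{G}{3}$
$b{\left(W \right)} = \frac{4}{3 W}$ ($b{\left(W \right)} = \frac{4 \frac{1}{W}}{3} = \frac{4}{3 W}$)
$\sqrt{-12 + 14} b{\left(6 \right)} + A{\left(\left(-4 + 2\right) \left(-5 + 4\right) \right)} = \sqrt{-12 + 14} \frac{4}{3 \cdot 6} + \frac{\left(-4 + 2\right) \left(-5 + 4\right)}{3} = \sqrt{2} \cdot \frac{4}{3} \cdot \frac{1}{6} + \frac{\left(-2\right) \left(-1\right)}{3} = \sqrt{2} \cdot \frac{2}{9} + \frac{1}{3} \cdot 2 = \frac{2 \sqrt{2}}{9} + \frac{2}{3} = \frac{2}{3} + \frac{2 \sqrt{2}}{9}$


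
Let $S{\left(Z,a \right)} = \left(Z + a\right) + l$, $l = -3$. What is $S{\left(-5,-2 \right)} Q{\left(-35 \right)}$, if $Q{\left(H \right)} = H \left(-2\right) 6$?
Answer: $-4200$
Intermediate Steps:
$S{\left(Z,a \right)} = -3 + Z + a$ ($S{\left(Z,a \right)} = \left(Z + a\right) - 3 = -3 + Z + a$)
$Q{\left(H \right)} = - 12 H$ ($Q{\left(H \right)} = - 2 H 6 = - 12 H$)
$S{\left(-5,-2 \right)} Q{\left(-35 \right)} = \left(-3 - 5 - 2\right) \left(\left(-12\right) \left(-35\right)\right) = \left(-10\right) 420 = -4200$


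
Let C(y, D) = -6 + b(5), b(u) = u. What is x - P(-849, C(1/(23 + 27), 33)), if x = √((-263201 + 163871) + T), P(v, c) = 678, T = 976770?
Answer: -678 + 8*√13710 ≈ 258.72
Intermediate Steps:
C(y, D) = -1 (C(y, D) = -6 + 5 = -1)
x = 8*√13710 (x = √((-263201 + 163871) + 976770) = √(-99330 + 976770) = √877440 = 8*√13710 ≈ 936.72)
x - P(-849, C(1/(23 + 27), 33)) = 8*√13710 - 1*678 = 8*√13710 - 678 = -678 + 8*√13710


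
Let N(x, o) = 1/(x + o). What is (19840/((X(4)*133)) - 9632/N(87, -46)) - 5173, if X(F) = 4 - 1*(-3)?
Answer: -372459295/931 ≈ -4.0006e+5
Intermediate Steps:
X(F) = 7 (X(F) = 4 + 3 = 7)
N(x, o) = 1/(o + x)
(19840/((X(4)*133)) - 9632/N(87, -46)) - 5173 = (19840/((7*133)) - 9632/(1/(-46 + 87))) - 5173 = (19840/931 - 9632/(1/41)) - 5173 = (19840*(1/931) - 9632/1/41) - 5173 = (19840/931 - 9632*41) - 5173 = (19840/931 - 394912) - 5173 = -367643232/931 - 5173 = -372459295/931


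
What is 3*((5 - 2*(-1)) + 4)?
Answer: 33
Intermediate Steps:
3*((5 - 2*(-1)) + 4) = 3*((5 + 2) + 4) = 3*(7 + 4) = 3*11 = 33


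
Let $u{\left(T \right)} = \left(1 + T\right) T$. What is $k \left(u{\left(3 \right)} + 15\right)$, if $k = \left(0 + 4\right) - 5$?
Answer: $-27$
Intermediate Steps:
$u{\left(T \right)} = T \left(1 + T\right)$
$k = -1$ ($k = 4 - 5 = -1$)
$k \left(u{\left(3 \right)} + 15\right) = - (3 \left(1 + 3\right) + 15) = - (3 \cdot 4 + 15) = - (12 + 15) = \left(-1\right) 27 = -27$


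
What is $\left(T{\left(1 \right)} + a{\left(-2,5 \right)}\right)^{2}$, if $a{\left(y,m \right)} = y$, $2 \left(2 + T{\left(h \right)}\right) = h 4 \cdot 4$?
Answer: $16$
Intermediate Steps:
$T{\left(h \right)} = -2 + 8 h$ ($T{\left(h \right)} = -2 + \frac{h 4 \cdot 4}{2} = -2 + \frac{4 h 4}{2} = -2 + \frac{16 h}{2} = -2 + 8 h$)
$\left(T{\left(1 \right)} + a{\left(-2,5 \right)}\right)^{2} = \left(\left(-2 + 8 \cdot 1\right) - 2\right)^{2} = \left(\left(-2 + 8\right) - 2\right)^{2} = \left(6 - 2\right)^{2} = 4^{2} = 16$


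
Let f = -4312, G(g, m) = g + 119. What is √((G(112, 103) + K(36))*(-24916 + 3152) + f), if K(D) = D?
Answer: 10*I*√58153 ≈ 2411.5*I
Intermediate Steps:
G(g, m) = 119 + g
√((G(112, 103) + K(36))*(-24916 + 3152) + f) = √(((119 + 112) + 36)*(-24916 + 3152) - 4312) = √((231 + 36)*(-21764) - 4312) = √(267*(-21764) - 4312) = √(-5810988 - 4312) = √(-5815300) = 10*I*√58153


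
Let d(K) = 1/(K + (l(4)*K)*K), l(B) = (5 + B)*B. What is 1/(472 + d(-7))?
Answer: 1757/829305 ≈ 0.0021186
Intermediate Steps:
l(B) = B*(5 + B)
d(K) = 1/(K + 36*K²) (d(K) = 1/(K + ((4*(5 + 4))*K)*K) = 1/(K + ((4*9)*K)*K) = 1/(K + (36*K)*K) = 1/(K + 36*K²))
1/(472 + d(-7)) = 1/(472 + 1/((-7)*(1 + 36*(-7)))) = 1/(472 - 1/(7*(1 - 252))) = 1/(472 - ⅐/(-251)) = 1/(472 - ⅐*(-1/251)) = 1/(472 + 1/1757) = 1/(829305/1757) = 1757/829305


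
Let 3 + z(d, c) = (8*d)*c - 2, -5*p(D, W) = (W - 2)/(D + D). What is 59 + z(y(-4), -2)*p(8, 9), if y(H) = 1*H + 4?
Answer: 951/16 ≈ 59.438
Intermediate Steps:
p(D, W) = -(-2 + W)/(10*D) (p(D, W) = -(W - 2)/(5*(D + D)) = -(-2 + W)/(5*(2*D)) = -(-2 + W)*1/(2*D)/5 = -(-2 + W)/(10*D))
y(H) = 4 + H (y(H) = H + 4 = 4 + H)
z(d, c) = -5 + 8*c*d (z(d, c) = -3 + ((8*d)*c - 2) = -3 + (8*c*d - 2) = -3 + (-2 + 8*c*d) = -5 + 8*c*d)
59 + z(y(-4), -2)*p(8, 9) = 59 + (-5 + 8*(-2)*(4 - 4))*((1/10)*(2 - 1*9)/8) = 59 + (-5 + 8*(-2)*0)*((1/10)*(1/8)*(2 - 9)) = 59 + (-5 + 0)*((1/10)*(1/8)*(-7)) = 59 - 5*(-7/80) = 59 + 7/16 = 951/16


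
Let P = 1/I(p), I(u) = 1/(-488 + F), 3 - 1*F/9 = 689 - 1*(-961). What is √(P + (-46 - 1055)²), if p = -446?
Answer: √1196890 ≈ 1094.0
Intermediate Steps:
F = -14823 (F = 27 - 9*(689 - 1*(-961)) = 27 - 9*(689 + 961) = 27 - 9*1650 = 27 - 14850 = -14823)
I(u) = -1/15311 (I(u) = 1/(-488 - 14823) = 1/(-15311) = -1/15311)
P = -15311 (P = 1/(-1/15311) = -15311)
√(P + (-46 - 1055)²) = √(-15311 + (-46 - 1055)²) = √(-15311 + (-1101)²) = √(-15311 + 1212201) = √1196890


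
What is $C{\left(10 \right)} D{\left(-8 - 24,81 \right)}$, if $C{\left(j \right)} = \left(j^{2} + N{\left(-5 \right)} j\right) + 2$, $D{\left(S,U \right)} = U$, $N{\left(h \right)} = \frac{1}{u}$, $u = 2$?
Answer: $8667$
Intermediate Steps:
$N{\left(h \right)} = \frac{1}{2}$
$C{\left(j \right)} = 2 + j^{2} + \frac{j}{2}$ ($C{\left(j \right)} = \left(j^{2} + \frac{j}{2}\right) + 2 = 2 + j^{2} + \frac{j}{2}$)
$C{\left(10 \right)} D{\left(-8 - 24,81 \right)} = \left(2 + 10^{2} + \frac{1}{2} \cdot 10\right) 81 = \left(2 + 100 + 5\right) 81 = 107 \cdot 81 = 8667$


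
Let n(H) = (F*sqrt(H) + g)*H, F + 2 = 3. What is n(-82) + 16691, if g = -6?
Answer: 17183 - 82*I*sqrt(82) ≈ 17183.0 - 742.54*I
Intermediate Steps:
F = 1 (F = -2 + 3 = 1)
n(H) = H*(-6 + sqrt(H)) (n(H) = (1*sqrt(H) - 6)*H = (sqrt(H) - 6)*H = (-6 + sqrt(H))*H = H*(-6 + sqrt(H)))
n(-82) + 16691 = ((-82)**(3/2) - 6*(-82)) + 16691 = (-82*I*sqrt(82) + 492) + 16691 = (492 - 82*I*sqrt(82)) + 16691 = 17183 - 82*I*sqrt(82)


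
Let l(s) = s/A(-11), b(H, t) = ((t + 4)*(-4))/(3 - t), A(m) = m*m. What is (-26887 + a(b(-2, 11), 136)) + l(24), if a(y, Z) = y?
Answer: -6504791/242 ≈ -26879.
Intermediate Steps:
A(m) = m**2
b(H, t) = (-16 - 4*t)/(3 - t) (b(H, t) = ((4 + t)*(-4))/(3 - t) = (-16 - 4*t)/(3 - t))
l(s) = s/121 (l(s) = s/((-11)**2) = s/121)
(-26887 + a(b(-2, 11), 136)) + l(24) = (-26887 + 4*(4 + 11)/(-3 + 11)) + (1/121)*24 = (-26887 + 4*15/8) + 24/121 = (-26887 + 4*(1/8)*15) + 24/121 = (-26887 + 15/2) + 24/121 = -53759/2 + 24/121 = -6504791/242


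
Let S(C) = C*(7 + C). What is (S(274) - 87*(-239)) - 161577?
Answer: -63790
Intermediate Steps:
(S(274) - 87*(-239)) - 161577 = (274*(7 + 274) - 87*(-239)) - 161577 = (274*281 + 20793) - 161577 = (76994 + 20793) - 161577 = 97787 - 161577 = -63790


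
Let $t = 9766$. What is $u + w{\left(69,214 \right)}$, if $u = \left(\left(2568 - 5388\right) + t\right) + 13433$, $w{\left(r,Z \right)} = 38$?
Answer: $20417$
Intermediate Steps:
$u = 20379$ ($u = \left(\left(2568 - 5388\right) + 9766\right) + 13433 = \left(-2820 + 9766\right) + 13433 = 6946 + 13433 = 20379$)
$u + w{\left(69,214 \right)} = 20379 + 38 = 20417$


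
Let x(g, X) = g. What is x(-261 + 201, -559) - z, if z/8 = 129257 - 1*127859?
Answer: -11244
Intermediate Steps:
z = 11184 (z = 8*(129257 - 1*127859) = 8*(129257 - 127859) = 8*1398 = 11184)
x(-261 + 201, -559) - z = (-261 + 201) - 1*11184 = -60 - 11184 = -11244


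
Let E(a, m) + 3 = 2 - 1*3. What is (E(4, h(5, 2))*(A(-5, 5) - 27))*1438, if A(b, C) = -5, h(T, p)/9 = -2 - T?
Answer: 184064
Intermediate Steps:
h(T, p) = -18 - 9*T (h(T, p) = 9*(-2 - T) = -18 - 9*T)
E(a, m) = -4 (E(a, m) = -3 + (2 - 1*3) = -3 + (2 - 3) = -3 - 1 = -4)
(E(4, h(5, 2))*(A(-5, 5) - 27))*1438 = -4*(-5 - 27)*1438 = -4*(-32)*1438 = 128*1438 = 184064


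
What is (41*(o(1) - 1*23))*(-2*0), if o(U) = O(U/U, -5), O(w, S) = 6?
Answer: 0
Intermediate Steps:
o(U) = 6
(41*(o(1) - 1*23))*(-2*0) = (41*(6 - 1*23))*(-2*0) = (41*(6 - 23))*0 = (41*(-17))*0 = -697*0 = 0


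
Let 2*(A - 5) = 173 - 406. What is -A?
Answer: 223/2 ≈ 111.50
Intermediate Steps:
A = -223/2 (A = 5 + (173 - 406)/2 = 5 + (½)*(-233) = 5 - 233/2 = -223/2 ≈ -111.50)
-A = -1*(-223/2) = 223/2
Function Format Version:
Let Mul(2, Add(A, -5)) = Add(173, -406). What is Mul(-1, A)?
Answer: Rational(223, 2) ≈ 111.50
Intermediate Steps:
A = Rational(-223, 2) (A = Add(5, Mul(Rational(1, 2), Add(173, -406))) = Add(5, Mul(Rational(1, 2), -233)) = Add(5, Rational(-233, 2)) = Rational(-223, 2) ≈ -111.50)
Mul(-1, A) = Mul(-1, Rational(-223, 2)) = Rational(223, 2)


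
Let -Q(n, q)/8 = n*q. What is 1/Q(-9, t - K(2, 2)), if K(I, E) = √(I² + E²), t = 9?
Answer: 1/584 + √2/2628 ≈ 0.0022505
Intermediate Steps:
K(I, E) = √(E² + I²)
Q(n, q) = -8*n*q
1/Q(-9, t - K(2, 2)) = 1/(-8*(-9)*(9 - √(2² + 2²))) = 1/(-8*(-9)*(9 - √(4 + 4))) = 1/(-8*(-9)*(9 - √8)) = 1/(-8*(-9)*(9 - 2*√2)) = 1/(648 - 144*√2)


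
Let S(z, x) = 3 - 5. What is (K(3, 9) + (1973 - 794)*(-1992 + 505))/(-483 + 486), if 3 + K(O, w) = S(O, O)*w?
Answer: -584398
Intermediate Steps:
S(z, x) = -2
K(O, w) = -3 - 2*w
(K(3, 9) + (1973 - 794)*(-1992 + 505))/(-483 + 486) = ((-3 - 2*9) + (1973 - 794)*(-1992 + 505))/(-483 + 486) = ((-3 - 18) + 1179*(-1487))/3 = (-21 - 1753173)*(1/3) = -1753194*1/3 = -584398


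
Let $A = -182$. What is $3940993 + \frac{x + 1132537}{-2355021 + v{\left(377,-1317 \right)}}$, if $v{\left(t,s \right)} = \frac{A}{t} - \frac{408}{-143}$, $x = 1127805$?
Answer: $\frac{38488761817362927}{9766262257} \approx 3.941 \cdot 10^{6}$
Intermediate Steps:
$v{\left(t,s \right)} = \frac{408}{143} - \frac{182}{t}$ ($v{\left(t,s \right)} = - \frac{182}{t} - \frac{408}{-143} = - \frac{182}{t} - - \frac{408}{143} = - \frac{182}{t} + \frac{408}{143} = \frac{408}{143} - \frac{182}{t}$)
$3940993 + \frac{x + 1132537}{-2355021 + v{\left(377,-1317 \right)}} = 3940993 + \frac{1127805 + 1132537}{-2355021 + \left(\frac{408}{143} - \frac{182}{377}\right)} = 3940993 + \frac{2260342}{-2355021 + \left(\frac{408}{143} - \frac{14}{29}\right)} = 3940993 + \frac{2260342}{-2355021 + \frac{9830}{4147}} = 3940993 + \frac{2260342}{- \frac{9766262257}{4147}} = 3940993 + 2260342 \left(- \frac{4147}{9766262257}\right) = 3940993 - \frac{9373638274}{9766262257} = \frac{38488761817362927}{9766262257}$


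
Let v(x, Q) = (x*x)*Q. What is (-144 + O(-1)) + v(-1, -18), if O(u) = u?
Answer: -163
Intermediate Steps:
v(x, Q) = Q*x² (v(x, Q) = x²*Q = Q*x²)
(-144 + O(-1)) + v(-1, -18) = (-144 - 1) - 18*(-1)² = -145 - 18*1 = -145 - 18 = -163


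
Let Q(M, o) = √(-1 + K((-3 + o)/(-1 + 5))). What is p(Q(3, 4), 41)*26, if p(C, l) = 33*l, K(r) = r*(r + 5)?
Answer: 35178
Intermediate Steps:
K(r) = r*(5 + r)
Q(M, o) = √(-1 + (-¾ + o/4)*(17/4 + o/4)) (Q(M, o) = √(-1 + ((-3 + o)/(-1 + 5))*(5 + (-3 + o)/(-1 + 5))) = √(-1 + ((-3 + o)/4)*(5 + (-3 + o)/4)) = √(-1 + ((-3 + o)*(¼))*(5 + (-3 + o)*(¼))) = √(-1 + (-¾ + o/4)*(5 + (-¾ + o/4))) = √(-1 + (-¾ + o/4)*(17/4 + o/4)))
p(Q(3, 4), 41)*26 = (33*41)*26 = 1353*26 = 35178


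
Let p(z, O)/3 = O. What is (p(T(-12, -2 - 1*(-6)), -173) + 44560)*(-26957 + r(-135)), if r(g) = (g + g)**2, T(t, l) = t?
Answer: 2023375663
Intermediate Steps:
p(z, O) = 3*O
r(g) = 4*g**2 (r(g) = (2*g)**2 = 4*g**2)
(p(T(-12, -2 - 1*(-6)), -173) + 44560)*(-26957 + r(-135)) = (3*(-173) + 44560)*(-26957 + 4*(-135)**2) = (-519 + 44560)*(-26957 + 4*18225) = 44041*(-26957 + 72900) = 44041*45943 = 2023375663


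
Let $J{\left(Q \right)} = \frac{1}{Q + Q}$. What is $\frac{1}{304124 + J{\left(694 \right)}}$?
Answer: $\frac{1388}{422124113} \approx 3.2881 \cdot 10^{-6}$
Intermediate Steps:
$J{\left(Q \right)} = \frac{1}{2 Q}$
$\frac{1}{304124 + J{\left(694 \right)}} = \frac{1}{304124 + \frac{1}{2 \cdot 694}} = \frac{1}{304124 + \frac{1}{2} \cdot \frac{1}{694}} = \frac{1}{304124 + \frac{1}{1388}} = \frac{1}{\frac{422124113}{1388}} = \frac{1388}{422124113}$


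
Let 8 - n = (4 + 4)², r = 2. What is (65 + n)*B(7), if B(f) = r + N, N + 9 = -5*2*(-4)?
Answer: 297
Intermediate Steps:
N = 31 (N = -9 - 5*2*(-4) = -9 - 10*(-4) = -9 + 40 = 31)
n = -56 (n = 8 - (4 + 4)² = 8 - 1*8² = 8 - 1*64 = 8 - 64 = -56)
B(f) = 33 (B(f) = 2 + 31 = 33)
(65 + n)*B(7) = (65 - 56)*33 = 9*33 = 297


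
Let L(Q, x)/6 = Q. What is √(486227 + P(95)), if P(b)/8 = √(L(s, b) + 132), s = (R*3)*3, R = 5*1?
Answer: √(486227 + 8*√402) ≈ 697.42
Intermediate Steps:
R = 5
s = 45 (s = (5*3)*3 = 15*3 = 45)
L(Q, x) = 6*Q
P(b) = 8*√402 (P(b) = 8*√(6*45 + 132) = 8*√(270 + 132) = 8*√402)
√(486227 + P(95)) = √(486227 + 8*√402)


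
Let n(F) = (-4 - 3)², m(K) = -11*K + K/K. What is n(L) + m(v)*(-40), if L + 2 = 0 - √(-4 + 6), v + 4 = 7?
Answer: 1329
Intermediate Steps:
v = 3 (v = -4 + 7 = 3)
m(K) = 1 - 11*K (m(K) = -11*K + 1 = 1 - 11*K)
L = -2 - √2 (L = -2 + (0 - √(-4 + 6)) = -2 + (0 - √2) = -2 - √2 ≈ -3.4142)
n(F) = 49 (n(F) = (-7)² = 49)
n(L) + m(v)*(-40) = 49 + (1 - 11*3)*(-40) = 49 + (1 - 33)*(-40) = 49 - 32*(-40) = 49 + 1280 = 1329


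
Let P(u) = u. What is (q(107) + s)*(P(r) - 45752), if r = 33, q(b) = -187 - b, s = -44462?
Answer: 2046199564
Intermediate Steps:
(q(107) + s)*(P(r) - 45752) = ((-187 - 1*107) - 44462)*(33 - 45752) = ((-187 - 107) - 44462)*(-45719) = (-294 - 44462)*(-45719) = -44756*(-45719) = 2046199564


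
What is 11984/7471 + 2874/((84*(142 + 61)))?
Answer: 37637137/21232582 ≈ 1.7726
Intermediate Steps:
11984/7471 + 2874/((84*(142 + 61))) = 11984*(1/7471) + 2874/((84*203)) = 11984/7471 + 2874/17052 = 11984/7471 + 2874*(1/17052) = 11984/7471 + 479/2842 = 37637137/21232582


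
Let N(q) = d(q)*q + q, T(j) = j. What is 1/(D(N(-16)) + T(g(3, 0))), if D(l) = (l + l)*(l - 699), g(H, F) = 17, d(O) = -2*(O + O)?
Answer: 1/3617137 ≈ 2.7646e-7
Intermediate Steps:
d(O) = -4*O
N(q) = q - 4*q**2 (N(q) = (-4*q)*q + q = -4*q**2 + q = q - 4*q**2)
D(l) = 2*l*(-699 + l) (D(l) = (2*l)*(-699 + l) = 2*l*(-699 + l))
1/(D(N(-16)) + T(g(3, 0))) = 1/(2*(-16*(1 - 4*(-16)))*(-699 - 16*(1 - 4*(-16))) + 17) = 1/(2*(-16*(1 + 64))*(-699 - 16*(1 + 64)) + 17) = 1/(2*(-16*65)*(-699 - 16*65) + 17) = 1/(2*(-1040)*(-699 - 1040) + 17) = 1/(2*(-1040)*(-1739) + 17) = 1/(3617120 + 17) = 1/3617137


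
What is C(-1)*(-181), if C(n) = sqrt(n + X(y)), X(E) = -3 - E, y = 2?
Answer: -181*I*sqrt(6) ≈ -443.36*I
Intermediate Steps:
C(n) = sqrt(-5 + n) (C(n) = sqrt(n + (-3 - 1*2)) = sqrt(n + (-3 - 2)) = sqrt(n - 5) = sqrt(-5 + n))
C(-1)*(-181) = sqrt(-5 - 1)*(-181) = sqrt(-6)*(-181) = (I*sqrt(6))*(-181) = -181*I*sqrt(6)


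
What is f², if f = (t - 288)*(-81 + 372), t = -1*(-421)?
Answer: 1497922209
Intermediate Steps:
t = 421
f = 38703 (f = (421 - 288)*(-81 + 372) = 133*291 = 38703)
f² = 38703² = 1497922209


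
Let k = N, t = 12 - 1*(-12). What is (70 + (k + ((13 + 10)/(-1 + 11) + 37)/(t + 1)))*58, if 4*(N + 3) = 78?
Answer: 638522/125 ≈ 5108.2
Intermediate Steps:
N = 33/2 (N = -3 + (¼)*78 = -3 + 39/2 = 33/2 ≈ 16.500)
t = 24 (t = 12 + 12 = 24)
k = 33/2 ≈ 16.500
(70 + (k + ((13 + 10)/(-1 + 11) + 37)/(t + 1)))*58 = (70 + (33/2 + ((13 + 10)/(-1 + 11) + 37)/(24 + 1)))*58 = (70 + (33/2 + (23/10 + 37)/25))*58 = (70 + (33/2 + (23*(⅒) + 37)*(1/25)))*58 = (70 + (33/2 + (23/10 + 37)*(1/25)))*58 = (70 + (33/2 + (393/10)*(1/25)))*58 = (70 + (33/2 + 393/250))*58 = (70 + 2259/125)*58 = (11009/125)*58 = 638522/125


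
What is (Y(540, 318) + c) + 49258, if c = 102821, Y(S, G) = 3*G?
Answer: 153033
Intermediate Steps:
(Y(540, 318) + c) + 49258 = (3*318 + 102821) + 49258 = (954 + 102821) + 49258 = 103775 + 49258 = 153033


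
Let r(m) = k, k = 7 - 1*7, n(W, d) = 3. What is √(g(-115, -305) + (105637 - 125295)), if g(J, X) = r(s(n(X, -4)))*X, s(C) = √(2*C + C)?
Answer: I*√19658 ≈ 140.21*I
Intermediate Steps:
s(C) = √3*√C (s(C) = √(3*C) = √3*√C)
k = 0 (k = 7 - 7 = 0)
r(m) = 0
g(J, X) = 0 (g(J, X) = 0*X = 0)
√(g(-115, -305) + (105637 - 125295)) = √(0 + (105637 - 125295)) = √(0 - 19658) = √(-19658) = I*√19658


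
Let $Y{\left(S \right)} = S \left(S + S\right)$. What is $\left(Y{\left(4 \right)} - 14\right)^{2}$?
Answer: $324$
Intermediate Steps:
$Y{\left(S \right)} = 2 S^{2}$ ($Y{\left(S \right)} = S 2 S = 2 S^{2}$)
$\left(Y{\left(4 \right)} - 14\right)^{2} = \left(2 \cdot 4^{2} - 14\right)^{2} = \left(2 \cdot 16 - 14\right)^{2} = \left(32 - 14\right)^{2} = 18^{2} = 324$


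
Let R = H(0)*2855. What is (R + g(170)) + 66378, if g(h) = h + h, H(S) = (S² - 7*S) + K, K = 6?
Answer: 83848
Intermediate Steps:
H(S) = 6 + S² - 7*S (H(S) = (S² - 7*S) + 6 = 6 + S² - 7*S)
g(h) = 2*h
R = 17130 (R = (6 + 0² - 7*0)*2855 = (6 + 0 + 0)*2855 = 6*2855 = 17130)
(R + g(170)) + 66378 = (17130 + 2*170) + 66378 = (17130 + 340) + 66378 = 17470 + 66378 = 83848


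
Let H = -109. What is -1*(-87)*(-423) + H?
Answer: -36910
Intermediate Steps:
-1*(-87)*(-423) + H = -1*(-87)*(-423) - 109 = 87*(-423) - 109 = -36801 - 109 = -36910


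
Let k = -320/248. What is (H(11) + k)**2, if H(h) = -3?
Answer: 17689/961 ≈ 18.407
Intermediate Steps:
k = -40/31 (k = -320*1/248 = -40/31 ≈ -1.2903)
(H(11) + k)**2 = (-3 - 40/31)**2 = (-133/31)**2 = 17689/961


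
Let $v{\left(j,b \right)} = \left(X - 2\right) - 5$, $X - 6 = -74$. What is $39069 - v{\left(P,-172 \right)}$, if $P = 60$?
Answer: $39144$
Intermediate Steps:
$X = -68$ ($X = 6 - 74 = -68$)
$v{\left(j,b \right)} = -75$ ($v{\left(j,b \right)} = \left(-68 - 2\right) - 5 = -70 - 5 = -75$)
$39069 - v{\left(P,-172 \right)} = 39069 - -75 = 39069 + 75 = 39144$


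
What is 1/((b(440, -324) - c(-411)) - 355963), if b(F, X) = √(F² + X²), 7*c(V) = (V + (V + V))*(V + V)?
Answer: -24536869/12286882111065 - 196*√18661/12286882111065 ≈ -1.9992e-6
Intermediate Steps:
c(V) = 6*V²/7 (c(V) = ((V + (V + V))*(V + V))/7 = ((V + 2*V)*(2*V))/7 = ((3*V)*(2*V))/7 = (6*V²)/7 = 6*V²/7)
1/((b(440, -324) - c(-411)) - 355963) = 1/((√(440² + (-324)²) - 6*(-411)²/7) - 355963) = 1/((√(193600 + 104976) - 6*168921/7) - 355963) = 1/((√298576 - 1*1013526/7) - 355963) = 1/((4*√18661 - 1013526/7) - 355963) = 1/((-1013526/7 + 4*√18661) - 355963) = 1/(-3505267/7 + 4*√18661)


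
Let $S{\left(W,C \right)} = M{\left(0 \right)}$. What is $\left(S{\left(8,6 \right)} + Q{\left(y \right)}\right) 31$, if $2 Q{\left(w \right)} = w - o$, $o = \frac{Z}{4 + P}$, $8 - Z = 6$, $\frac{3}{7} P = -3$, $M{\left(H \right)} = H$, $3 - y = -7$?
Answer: $\frac{496}{3} \approx 165.33$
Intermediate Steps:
$y = 10$ ($y = 3 - -7 = 3 + 7 = 10$)
$P = -7$ ($P = \frac{7}{3} \left(-3\right) = -7$)
$Z = 2$ ($Z = 8 - 6 = 2$)
$S{\left(W,C \right)} = 0$
$o = - \frac{2}{3}$ ($o = \frac{2}{4 - 7} = \frac{2}{-3} = 2 \left(- \frac{1}{3}\right) = - \frac{2}{3} \approx -0.66667$)
$Q{\left(w \right)} = \frac{1}{3} + \frac{w}{2}$ ($Q{\left(w \right)} = \frac{w - - \frac{2}{3}}{2} = \frac{w + \frac{2}{3}}{2} = \frac{\frac{2}{3} + w}{2} = \frac{1}{3} + \frac{w}{2}$)
$\left(S{\left(8,6 \right)} + Q{\left(y \right)}\right) 31 = \left(0 + \left(\frac{1}{3} + \frac{1}{2} \cdot 10\right)\right) 31 = \left(0 + \left(\frac{1}{3} + 5\right)\right) 31 = \left(0 + \frac{16}{3}\right) 31 = \frac{16}{3} \cdot 31 = \frac{496}{3}$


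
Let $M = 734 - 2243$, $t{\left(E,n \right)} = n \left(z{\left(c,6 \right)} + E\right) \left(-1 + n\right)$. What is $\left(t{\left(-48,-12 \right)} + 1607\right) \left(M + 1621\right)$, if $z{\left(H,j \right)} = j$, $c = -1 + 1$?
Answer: $-553840$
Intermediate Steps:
$c = 0$
$t{\left(E,n \right)} = n \left(-1 + n\right) \left(6 + E\right)$ ($t{\left(E,n \right)} = n \left(6 + E\right) \left(-1 + n\right) = n \left(-1 + n\right) \left(6 + E\right)$)
$M = -1509$
$\left(t{\left(-48,-12 \right)} + 1607\right) \left(M + 1621\right) = \left(- 12 \left(-6 - -48 + 6 \left(-12\right) - -576\right) + 1607\right) \left(-1509 + 1621\right) = \left(- 12 \left(-6 + 48 - 72 + 576\right) + 1607\right) 112 = \left(\left(-12\right) 546 + 1607\right) 112 = \left(-6552 + 1607\right) 112 = \left(-4945\right) 112 = -553840$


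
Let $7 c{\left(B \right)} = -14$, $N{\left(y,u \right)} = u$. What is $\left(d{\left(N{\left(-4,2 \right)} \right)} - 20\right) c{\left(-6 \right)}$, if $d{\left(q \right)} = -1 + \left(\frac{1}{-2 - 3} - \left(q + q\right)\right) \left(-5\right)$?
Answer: $0$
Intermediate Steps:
$c{\left(B \right)} = -2$ ($c{\left(B \right)} = \frac{1}{7} \left(-14\right) = -2$)
$d{\left(q \right)} = 10 q$ ($d{\left(q \right)} = -1 + \left(\frac{1}{-5} - 2 q\right) \left(-5\right) = -1 + \left(- \frac{1}{5} - 2 q\right) \left(-5\right) = -1 + \left(1 + 10 q\right) = 10 q$)
$\left(d{\left(N{\left(-4,2 \right)} \right)} - 20\right) c{\left(-6 \right)} = \left(10 \cdot 2 - 20\right) \left(-2\right) = \left(20 - 20\right) \left(-2\right) = 0 \left(-2\right) = 0$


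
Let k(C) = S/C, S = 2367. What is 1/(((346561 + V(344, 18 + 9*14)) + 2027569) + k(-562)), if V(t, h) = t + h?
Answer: 562/1334532949 ≈ 4.2112e-7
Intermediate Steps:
k(C) = 2367/C
V(t, h) = h + t
1/(((346561 + V(344, 18 + 9*14)) + 2027569) + k(-562)) = 1/(((346561 + ((18 + 9*14) + 344)) + 2027569) + 2367/(-562)) = 1/(((346561 + ((18 + 126) + 344)) + 2027569) + 2367*(-1/562)) = 1/(((346561 + (144 + 344)) + 2027569) - 2367/562) = 1/(((346561 + 488) + 2027569) - 2367/562) = 1/((347049 + 2027569) - 2367/562) = 1/(2374618 - 2367/562) = 1/(1334532949/562) = 562/1334532949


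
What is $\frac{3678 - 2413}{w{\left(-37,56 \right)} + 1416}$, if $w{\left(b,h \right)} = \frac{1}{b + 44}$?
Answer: $\frac{385}{431} \approx 0.89327$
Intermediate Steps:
$w{\left(b,h \right)} = \frac{1}{44 + b}$
$\frac{3678 - 2413}{w{\left(-37,56 \right)} + 1416} = \frac{3678 - 2413}{\frac{1}{44 - 37} + 1416} = \frac{1265}{\frac{1}{7} + 1416} = \frac{1265}{\frac{9913}{7}} = 1265 \cdot \frac{7}{9913} = \frac{385}{431}$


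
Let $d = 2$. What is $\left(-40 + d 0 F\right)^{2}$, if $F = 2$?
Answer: $1600$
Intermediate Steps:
$\left(-40 + d 0 F\right)^{2} = \left(-40 + 2 \cdot 0 \cdot 2\right)^{2} = \left(-40 + 0 \cdot 2\right)^{2} = \left(-40 + 0\right)^{2} = \left(-40\right)^{2} = 1600$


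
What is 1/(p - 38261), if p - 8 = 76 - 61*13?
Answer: -1/38970 ≈ -2.5661e-5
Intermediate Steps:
p = -709 (p = 8 + (76 - 61*13) = 8 + (76 - 793) = 8 - 717 = -709)
1/(p - 38261) = 1/(-709 - 38261) = 1/(-38970) = -1/38970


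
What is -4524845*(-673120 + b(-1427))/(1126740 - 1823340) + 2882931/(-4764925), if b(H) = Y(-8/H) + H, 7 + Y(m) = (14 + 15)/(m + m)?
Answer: -343419028466167067/78678441600 ≈ -4.3648e+6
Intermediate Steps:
Y(m) = -7 + 29/(2*m) (Y(m) = -7 + (14 + 15)/(m + m) = -7 + 29/((2*m)) = -7 + 29*(1/(2*m)) = -7 + 29/(2*m))
b(H) = -7 - 13*H/16 (b(H) = (-7 + 29/(2*((-8/H)))) + H = (-7 + 29*(-H/8)/2) + H = (-7 - 29*H/16) + H = -7 - 13*H/16)
-4524845*(-673120 + b(-1427))/(1126740 - 1823340) + 2882931/(-4764925) = -4524845*(-673120 + (-7 - 13/16*(-1427)))/(1126740 - 1823340) + 2882931/(-4764925) = -4524845/((-696600/(-673120 + (-7 + 18551/16)))) + 2882931*(-1/4764925) = -4524845/((-696600/(-673120 + 18439/16))) - 2882931/4764925 = -4524845/((-696600/(-10751481/16))) - 2882931/4764925 = -4524845/((-696600*(-16/10751481))) - 2882931/4764925 = -4524845/412800/398203 - 2882931/4764925 = -4524845*398203/412800 - 2882931/4764925 = -360361370707/82560 - 2882931/4764925 = -343419028466167067/78678441600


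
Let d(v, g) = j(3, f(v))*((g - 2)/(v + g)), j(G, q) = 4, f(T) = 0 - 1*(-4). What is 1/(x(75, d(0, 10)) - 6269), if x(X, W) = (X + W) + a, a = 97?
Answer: -5/30469 ≈ -0.00016410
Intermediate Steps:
f(T) = 4 (f(T) = 0 + 4 = 4)
d(v, g) = 4*(-2 + g)/(g + v) (d(v, g) = 4*((g - 2)/(v + g)) = 4*((-2 + g)/(g + v)) = 4*(-2 + g)/(g + v))
x(X, W) = 97 + W + X (x(X, W) = (X + W) + 97 = (W + X) + 97 = 97 + W + X)
1/(x(75, d(0, 10)) - 6269) = 1/((97 + 4*(-2 + 10)/(10 + 0) + 75) - 6269) = 1/((97 + 4*8/10 + 75) - 6269) = 1/((97 + 4*(1/10)*8 + 75) - 6269) = 1/((97 + 16/5 + 75) - 6269) = 1/(876/5 - 6269) = 1/(-30469/5) = -5/30469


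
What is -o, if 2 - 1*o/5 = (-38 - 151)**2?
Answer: 178595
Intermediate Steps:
o = -178595 (o = 10 - 5*(-38 - 151)**2 = 10 - 5*(-189)**2 = 10 - 5*35721 = 10 - 178605 = -178595)
-o = -1*(-178595) = 178595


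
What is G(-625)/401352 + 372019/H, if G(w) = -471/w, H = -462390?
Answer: -3110629608977/3866273985000 ≈ -0.80455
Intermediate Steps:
G(-625)/401352 + 372019/H = -471/(-625)/401352 + 372019/(-462390) = -471*(-1/625)*(1/401352) + 372019*(-1/462390) = (471/625)*(1/401352) - 372019/462390 = 157/83615000 - 372019/462390 = -3110629608977/3866273985000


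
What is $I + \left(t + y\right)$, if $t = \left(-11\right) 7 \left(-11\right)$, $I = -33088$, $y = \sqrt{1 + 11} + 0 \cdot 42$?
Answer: $-32241 + 2 \sqrt{3} \approx -32238.0$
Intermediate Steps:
$y = 2 \sqrt{3}$ ($y = \sqrt{12} + 0 = 2 \sqrt{3} + 0 = 2 \sqrt{3} \approx 3.4641$)
$t = 847$ ($t = \left(-77\right) \left(-11\right) = 847$)
$I + \left(t + y\right) = -33088 + \left(847 + 2 \sqrt{3}\right) = -32241 + 2 \sqrt{3}$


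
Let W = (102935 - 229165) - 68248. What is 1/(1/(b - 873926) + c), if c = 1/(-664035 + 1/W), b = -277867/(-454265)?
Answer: -51267847446738498332313/135870416378497709 ≈ -3.7733e+5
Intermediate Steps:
W = -194478 (W = -126230 - 68248 = -194478)
b = 277867/454265 (b = -277867*(-1/454265) = 277867/454265 ≈ 0.61168)
c = -194478/129140198731 (c = 1/(-664035 + 1/(-194478)) = 1/(-664035 - 1/194478) = 1/(-129140198731/194478) = -194478/129140198731 ≈ -1.5059e-6)
1/(1/(b - 873926) + c) = 1/(1/(277867/454265 - 873926) - 194478/129140198731) = 1/(1/(-396993716523/454265) - 194478/129140198731) = 1/(-454265/396993716523 - 194478/129140198731) = 1/(-135870416378497709/51267847446738498332313) = -51267847446738498332313/135870416378497709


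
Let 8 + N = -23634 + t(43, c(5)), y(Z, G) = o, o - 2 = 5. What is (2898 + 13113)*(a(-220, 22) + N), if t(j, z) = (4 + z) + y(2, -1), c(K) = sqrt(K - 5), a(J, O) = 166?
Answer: -375698115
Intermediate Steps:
o = 7 (o = 2 + 5 = 7)
y(Z, G) = 7
c(K) = sqrt(-5 + K)
t(j, z) = 11 + z (t(j, z) = (4 + z) + 7 = 11 + z)
N = -23631 (N = -8 + (-23634 + (11 + sqrt(-5 + 5))) = -8 + (-23634 + (11 + sqrt(0))) = -8 + (-23634 + (11 + 0)) = -8 + (-23634 + 11) = -8 - 23623 = -23631)
(2898 + 13113)*(a(-220, 22) + N) = (2898 + 13113)*(166 - 23631) = 16011*(-23465) = -375698115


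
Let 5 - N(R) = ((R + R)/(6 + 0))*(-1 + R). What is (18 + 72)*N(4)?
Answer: 90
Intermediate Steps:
N(R) = 5 - R*(-1 + R)/3 (N(R) = 5 - (R + R)/(6 + 0)*(-1 + R) = 5 - (2*R)/6*(-1 + R) = 5 - (2*R)*(⅙)*(-1 + R) = 5 - R/3*(-1 + R) = 5 - R*(-1 + R)/3)
(18 + 72)*N(4) = (18 + 72)*(5 - ⅓*4² + (⅓)*4) = 90*(5 - ⅓*16 + 4/3) = 90*(5 - 16/3 + 4/3) = 90*1 = 90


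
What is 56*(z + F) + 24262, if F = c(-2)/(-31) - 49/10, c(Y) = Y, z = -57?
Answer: 3223878/155 ≈ 20799.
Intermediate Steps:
F = -1499/310 (F = -2/(-31) - 49/10 = -2*(-1/31) - 49*⅒ = 2/31 - 49/10 = -1499/310 ≈ -4.8355)
56*(z + F) + 24262 = 56*(-57 - 1499/310) + 24262 = 56*(-19169/310) + 24262 = -536732/155 + 24262 = 3223878/155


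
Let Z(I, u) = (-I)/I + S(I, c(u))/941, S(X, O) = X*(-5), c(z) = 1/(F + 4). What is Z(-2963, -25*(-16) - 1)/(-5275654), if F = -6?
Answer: -6937/2482195207 ≈ -2.7947e-6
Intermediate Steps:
c(z) = -½ (c(z) = 1/(-6 + 4) = 1/(-2) = -½)
S(X, O) = -5*X
Z(I, u) = -1 - 5*I/941 (Z(I, u) = (-I)/I - 5*I/941 = -1 - 5*I*(1/941) = -1 - 5*I/941)
Z(-2963, -25*(-16) - 1)/(-5275654) = (-1 - 5/941*(-2963))/(-5275654) = (-1 + 14815/941)*(-1/5275654) = (13874/941)*(-1/5275654) = -6937/2482195207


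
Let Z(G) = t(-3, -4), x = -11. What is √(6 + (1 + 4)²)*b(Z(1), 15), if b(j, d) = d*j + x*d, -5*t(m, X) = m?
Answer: -156*√31 ≈ -868.57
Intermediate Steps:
t(m, X) = -m/5
Z(G) = ⅗ (Z(G) = -⅕*(-3) = ⅗)
b(j, d) = -11*d + d*j (b(j, d) = d*j - 11*d = -11*d + d*j)
√(6 + (1 + 4)²)*b(Z(1), 15) = √(6 + (1 + 4)²)*(15*(-11 + ⅗)) = √(6 + 5²)*(15*(-52/5)) = √(6 + 25)*(-156) = √31*(-156) = -156*√31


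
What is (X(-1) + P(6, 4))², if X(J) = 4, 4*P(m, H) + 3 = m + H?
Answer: 529/16 ≈ 33.063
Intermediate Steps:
P(m, H) = -¾ + H/4 + m/4 (P(m, H) = -¾ + (m + H)/4 = -¾ + (H + m)/4 = -¾ + (H/4 + m/4) = -¾ + H/4 + m/4)
(X(-1) + P(6, 4))² = (4 + (-¾ + (¼)*4 + (¼)*6))² = (4 + (-¾ + 1 + 3/2))² = (4 + 7/4)² = (23/4)² = 529/16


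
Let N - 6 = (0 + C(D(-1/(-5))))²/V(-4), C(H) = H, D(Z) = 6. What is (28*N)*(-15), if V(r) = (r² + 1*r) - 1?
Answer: -42840/11 ≈ -3894.5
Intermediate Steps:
V(r) = -1 + r + r² (V(r) = (r² + r) - 1 = (r + r²) - 1 = -1 + r + r²)
N = 102/11 (N = 6 + (0 + 6)²/(-1 - 4 + (-4)²) = 6 + 6²/(-1 - 4 + 16) = 6 + 36/11 = 102/11 ≈ 9.2727)
(28*N)*(-15) = (28*(102/11))*(-15) = (2856/11)*(-15) = -42840/11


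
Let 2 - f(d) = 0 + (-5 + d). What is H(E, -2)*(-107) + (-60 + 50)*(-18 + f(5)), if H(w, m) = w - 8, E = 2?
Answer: 802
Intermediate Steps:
f(d) = 7 - d (f(d) = 2 - (0 + (-5 + d)) = 2 - (-5 + d) = 2 + (5 - d) = 7 - d)
H(w, m) = -8 + w
H(E, -2)*(-107) + (-60 + 50)*(-18 + f(5)) = (-8 + 2)*(-107) + (-60 + 50)*(-18 + (7 - 1*5)) = -6*(-107) - 10*(-18 + (7 - 5)) = 642 - 10*(-18 + 2) = 642 - 10*(-16) = 642 + 160 = 802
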